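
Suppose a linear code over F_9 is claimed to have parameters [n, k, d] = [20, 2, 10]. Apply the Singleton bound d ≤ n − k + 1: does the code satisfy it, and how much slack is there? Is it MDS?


Singleton RHS = n − k + 1 = 19, slack = 9, bound satisfied, not MDS.

Singleton bound: d ≤ n − k + 1.
Here n = 20, k = 2, so n − k + 1 = 19.
Given d = 10, check d ≤ 19: YES.
Slack = (n − k + 1) − d = 9.
The code is NOT MDS (slack = 9 > 0).
Description: the claimed parameters are [20, 2, 10]_9; such a code would be non-MDS.


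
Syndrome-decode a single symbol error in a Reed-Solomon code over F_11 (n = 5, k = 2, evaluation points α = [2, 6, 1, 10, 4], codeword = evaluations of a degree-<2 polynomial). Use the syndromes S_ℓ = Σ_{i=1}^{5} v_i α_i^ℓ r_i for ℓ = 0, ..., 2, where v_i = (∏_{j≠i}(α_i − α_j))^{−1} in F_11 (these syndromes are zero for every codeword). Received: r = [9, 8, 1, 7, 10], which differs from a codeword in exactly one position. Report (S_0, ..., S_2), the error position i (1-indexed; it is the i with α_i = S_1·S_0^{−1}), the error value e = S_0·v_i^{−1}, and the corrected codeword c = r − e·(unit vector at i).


S = (3, 1, 4), error at position 5, error magnitude e = 7, c = [9, 8, 1, 7, 3].

Step 1: column multipliers v_i = (∏_{j≠i}(α_i − α_j))^{−1} mod 11.
  i = 1 (α = 2): (2−6)(2−1)(2−10)(2−4) = (−4)·1·(−8)·(−2) = −64 ≡ 2, so v_1 = 2^{−1} = 6 (mod 11).
  i = 2 (α = 6): (6−2)(6−1)(6−10)(6−4) = 4·5·(−4)·2 = −160 ≡ 5, so v_2 = 5^{−1} = 9 (mod 11).
  i = 3 (α = 1): (1−2)(1−6)(1−10)(1−4) = (−1)·(−5)·(−9)·(−3) = 135 ≡ 3, so v_3 = 3^{−1} = 4 (mod 11).
  i = 4 (α = 10): (10−2)(10−6)(10−1)(10−4) = 8·4·9·6 = 1728 ≡ 1, so v_4 = 1^{−1} = 1 (mod 11).
  i = 5 (α = 4): (4−2)(4−6)(4−1)(4−10) = 2·(−2)·3·(−6) = 72 ≡ 6, so v_5 = 6^{−1} = 2 (mod 11).
  v = [6, 9, 4, 1, 2].
Step 2: syndromes of r = [9, 8, 1, 7, 10] (all sums mod 11).
  S_0 = Σ v_i r_i = 6·9 + 9·8 + 4·1 + 1·7 + 2·10 = 157 ≡ 3.
  S_1 = Σ v_i α_i r_i = 6·2·9 + 9·6·8 + 4·1·1 + 1·10·7 + 2·4·10 = 694 ≡ 1.
  α_i^2 mod 11 = [4, 3, 1, 1, 5].
  S_2 = Σ v_i α_i^2 r_i = 6·4·9 + 9·3·8 + 4·1·1 + 1·1·7 + 2·5·10 = 543 ≡ 4.
  S = (3, 1, 4) ≠ 0, so r is not a codeword (an error is present).
Step 3: locate the error. For a single error e at position i, S_ℓ = v_i·e·α_i^ℓ, so α_err = S_1/S_0.
  S_0^{−1} = 3^{−1} = 4 (mod 11), so α_err = 1·4 = 4 ≡ 4 = α_5. Error position i = 5.
  Consistency check: S_2/S_1 = 4·1 = 4 ≡ 4 = α_err ✓ (single-error assumption holds).
Step 4: error magnitude e = S_0/v_5 = S_0·∏_{j≠5}(α_5 − α_j) = 3·6 = 18 ≡ 7 (mod 11).
Step 5: correct position 5: c_5 = r_5 − e = 10 − 7 ≡ 3 (mod 11). Hence c = [9, 8, 1, 7, 3].
  Check: interpolating c through the α_i gives m(x) = 4 + 8·x (degree < 2) with m(α_i) = c_i for every i, so c is indeed a codeword.


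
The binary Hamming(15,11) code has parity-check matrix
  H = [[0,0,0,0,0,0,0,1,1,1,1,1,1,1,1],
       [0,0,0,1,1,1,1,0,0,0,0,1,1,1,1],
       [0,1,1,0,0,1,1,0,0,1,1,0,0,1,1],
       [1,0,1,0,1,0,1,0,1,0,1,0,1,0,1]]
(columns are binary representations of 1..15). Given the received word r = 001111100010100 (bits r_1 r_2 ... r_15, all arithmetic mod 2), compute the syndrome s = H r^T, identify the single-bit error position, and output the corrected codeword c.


s = (0, 1, 0, 1)^T, error position = 5, corrected codeword c = 001101100010100

Compute s = H r^T mod 2 one row at a time:
  s_1 = 0 + 0 + 0 + 1 + 0 + 1 + 0 + 0 = 2 ≡ 0 (mod 2).
  s_2 = 1 + 1 + 1 + 1 + 0 + 1 + 0 + 0 = 5 ≡ 1 (mod 2).
  s_3 = 0 + 1 + 1 + 1 + 0 + 1 + 0 + 0 = 4 ≡ 0 (mod 2).
  s_4 = 0 + 1 + 1 + 1 + 0 + 1 + 1 + 0 = 5 ≡ 1 (mod 2).
s = (0, 1, 0, 1)^T — this equals column 5 of H (binary 0101), so error is at position 5.
Correct: flip bit 5 of r = 001111100010100 to get c = 001101100010100.


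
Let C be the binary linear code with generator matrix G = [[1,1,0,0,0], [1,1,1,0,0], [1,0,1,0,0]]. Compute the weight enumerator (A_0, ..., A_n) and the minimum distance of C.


Weight distribution: A_0 = 1, A_1 = 3, A_2 = 3, A_3 = 1. Minimum distance d = 1.

Enumerate all 2^3 = 8 messages m ∈ F_2^3.
For each, compute codeword c = mG in F_2^5, then tally its weight.
  m = 000 → c = 00000, weight = 0.
  m = 100 → c = 11000, weight = 2.
  m = 010 → c = 11100, weight = 3.
  m = 110 → c = 00100, weight = 1.
  m = 001 → c = 10100, weight = 2.
  m = 101 → c = 01100, weight = 2.
  m = 011 → c = 01000, weight = 1.
  m = 111 → c = 10000, weight = 1.
Tally weights:
  weight 0: 1 codewords.
  weight 1: 3 codewords.
  weight 2: 3 codewords.
  weight 3: 1 codewords.
Minimum distance d = smallest w > 0 with A_w > 0 = 1.
Sanity: Σ A_w = 8 = 2^3 = 8 ✓.


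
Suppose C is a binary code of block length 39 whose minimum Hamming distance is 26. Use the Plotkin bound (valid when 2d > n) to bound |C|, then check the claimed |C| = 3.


Plotkin bound M ≤ 4; given |C| = 3 ≤ bound (satisfied).

Check applicability: 2d = 52, n = 39.
2d − n = 13 > 0, so Plotkin applies.
Compute d/(2d−n) = 26/13 ≈ 2.0000.
⌊d/(2d−n)⌋ = 2.
Plotkin bound: M ≤ 2·2 = 4.
Given |C| = 3, check: satisfied.
This |C| is below the Plotkin bound.


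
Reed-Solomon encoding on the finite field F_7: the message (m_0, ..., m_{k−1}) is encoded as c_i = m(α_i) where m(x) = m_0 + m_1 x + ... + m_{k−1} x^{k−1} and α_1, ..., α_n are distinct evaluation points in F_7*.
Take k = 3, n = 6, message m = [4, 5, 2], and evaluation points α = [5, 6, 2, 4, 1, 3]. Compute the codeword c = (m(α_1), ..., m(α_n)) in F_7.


c = [2, 1, 1, 0, 4, 2]

Message polynomial: m(x) = 4 + 5·x + 2·x^2 (mod 7).
For each evaluation point α_i, compute m(α_i) mod 7:
  α_1 = 5: Horner steps 2 → 1 → 2, so m(5) = 2.
  α_2 = 6: Horner steps 2 → 3 → 1, so m(6) = 1.
  α_3 = 2: Horner steps 2 → 2 → 1, so m(2) = 1.
  α_4 = 4: Horner steps 2 → 6 → 0, so m(4) = 0.
  α_5 = 1: Horner steps 2 → 0 → 4, so m(1) = 4.
  α_6 = 3: Horner steps 2 → 4 → 2, so m(3) = 2.
Codeword c = [2, 1, 1, 0, 4, 2] ∈ F_7^6.


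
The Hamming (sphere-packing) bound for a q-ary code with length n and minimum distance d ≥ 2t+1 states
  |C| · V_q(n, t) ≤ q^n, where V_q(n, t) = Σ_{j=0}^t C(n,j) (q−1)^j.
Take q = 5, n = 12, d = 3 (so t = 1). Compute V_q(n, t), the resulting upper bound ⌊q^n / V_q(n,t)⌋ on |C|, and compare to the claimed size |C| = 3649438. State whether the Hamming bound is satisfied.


V_q(n, t) = 49, q^n = 244140625, Hamming bound = 4982461, |C| = 3649438 ≤ bound (satisfied).

Step 1: Compute V_q(n, t) = Σ_{j=0}^1 C(n, j) (q−1)^j.
  j = 0: C(12,0)·(4)^0 = 1·1 = 1.
  j = 1: C(12,1)·(4)^1 = 12·4 = 48.
  V_q(n, t) = 1 + 48 = 49.
Step 2: q^n = 5^12 = 244140625.
Step 3: Hamming bound ⌊q^n / V_q(n,t)⌋ = ⌊244140625/49⌋ = 4982461.
Step 4: Compare |C| = 3649438 to 4982461: satisfied.
The claimed |C| lies below the Hamming bound.


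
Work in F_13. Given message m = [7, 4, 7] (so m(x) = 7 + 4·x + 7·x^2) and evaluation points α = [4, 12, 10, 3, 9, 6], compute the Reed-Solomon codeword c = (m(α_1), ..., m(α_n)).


c = [5, 10, 6, 4, 12, 10]

Message polynomial: m(x) = 7 + 4·x + 7·x^2 (mod 13).
For each evaluation point α_i, compute m(α_i) mod 13:
  α_1 = 4: Horner steps 7 → 6 → 5, so m(4) = 5.
  α_2 = 12: Horner steps 7 → 10 → 10, so m(12) = 10.
  α_3 = 10: Horner steps 7 → 9 → 6, so m(10) = 6.
  α_4 = 3: Horner steps 7 → 12 → 4, so m(3) = 4.
  α_5 = 9: Horner steps 7 → 2 → 12, so m(9) = 12.
  α_6 = 6: Horner steps 7 → 7 → 10, so m(6) = 10.
Codeword c = [5, 10, 6, 4, 12, 10] ∈ F_13^6.


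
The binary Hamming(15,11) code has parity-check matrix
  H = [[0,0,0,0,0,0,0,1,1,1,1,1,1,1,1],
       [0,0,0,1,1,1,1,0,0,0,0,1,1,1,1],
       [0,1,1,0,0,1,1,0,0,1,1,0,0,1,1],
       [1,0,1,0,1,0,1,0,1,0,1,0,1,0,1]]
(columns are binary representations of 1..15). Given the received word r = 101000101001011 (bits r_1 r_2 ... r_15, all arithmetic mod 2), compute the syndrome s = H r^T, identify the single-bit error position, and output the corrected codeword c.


s = (0, 0, 0, 1)^T, error position = 1, corrected codeword c = 001000101001011

Compute s = H r^T mod 2 one row at a time:
  s_1 = 0 + 1 + 0 + 0 + 1 + 0 + 1 + 1 = 4 ≡ 0 (mod 2).
  s_2 = 0 + 0 + 0 + 1 + 1 + 0 + 1 + 1 = 4 ≡ 0 (mod 2).
  s_3 = 0 + 1 + 0 + 1 + 0 + 0 + 1 + 1 = 4 ≡ 0 (mod 2).
  s_4 = 1 + 1 + 0 + 1 + 1 + 0 + 0 + 1 = 5 ≡ 1 (mod 2).
s = (0, 0, 0, 1)^T — this equals column 1 of H (binary 0001), so error is at position 1.
Correct: flip bit 1 of r = 101000101001011 to get c = 001000101001011.


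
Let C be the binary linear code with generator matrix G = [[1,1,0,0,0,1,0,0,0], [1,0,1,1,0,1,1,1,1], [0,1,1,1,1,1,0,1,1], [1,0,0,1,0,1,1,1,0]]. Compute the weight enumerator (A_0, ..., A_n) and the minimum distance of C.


Weight distribution: A_0 = 1, A_2 = 1, A_3 = 2, A_4 = 3, A_5 = 4, A_6 = 3, A_7 = 2. Minimum distance d = 2.

Enumerate all 2^4 = 16 messages m ∈ F_2^4.
For each, compute codeword c = mG in F_2^9, then tally its weight.
  m = 0000 → c = 000000000, weight = 0.
  m = 1000 → c = 110001000, weight = 3.
  m = 0100 → c = 101101111, weight = 7.
  m = 1100 → c = 011100111, weight = 6.
  m = 0010 → c = 011111011, weight = 7.
  m = 1010 → c = 101110011, weight = 6.
  m = 0110 → c = 110010100, weight = 4.
  m = 1110 → c = 000011100, weight = 3.
  m = 0001 → c = 100101110, weight = 5.
  m = 1001 → c = 010100110, weight = 4.
  m = 0101 → c = 001000001, weight = 2.
  m = 1101 → c = 111001001, weight = 5.
  m = 0011 → c = 111010101, weight = 6.
  m = 1011 → c = 001011101, weight = 5.
  m = 0111 → c = 010111010, weight = 5.
  m = 1111 → c = 100110010, weight = 4.
Tally weights:
  weight 0: 1 codewords.
  weight 2: 1 codewords.
  weight 3: 2 codewords.
  weight 4: 3 codewords.
  weight 5: 4 codewords.
  weight 6: 3 codewords.
  weight 7: 2 codewords.
Minimum distance d = smallest w > 0 with A_w > 0 = 2.
Sanity: Σ A_w = 16 = 2^4 = 16 ✓.


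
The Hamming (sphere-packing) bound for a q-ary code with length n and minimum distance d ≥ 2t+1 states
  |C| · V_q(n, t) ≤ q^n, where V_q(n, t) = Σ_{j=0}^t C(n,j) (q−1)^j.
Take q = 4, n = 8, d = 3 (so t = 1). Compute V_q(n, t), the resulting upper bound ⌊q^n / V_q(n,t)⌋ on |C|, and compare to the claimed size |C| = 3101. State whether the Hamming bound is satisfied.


V_q(n, t) = 25, q^n = 65536, Hamming bound = 2621, |C| = 3101 > bound (violated).

Step 1: Compute V_q(n, t) = Σ_{j=0}^1 C(n, j) (q−1)^j.
  j = 0: C(8,0)·(3)^0 = 1·1 = 1.
  j = 1: C(8,1)·(3)^1 = 8·3 = 24.
  V_q(n, t) = 1 + 24 = 25.
Step 2: q^n = 4^8 = 65536.
Step 3: Hamming bound ⌊q^n / V_q(n,t)⌋ = ⌊65536/25⌋ = 2621.
Step 4: Compare |C| = 3101 to 2621: violated.
The claimed |C| lies above the Hamming bound, so no 4-ary code of length 8 with d ≥ 3 can have 3101 codewords.


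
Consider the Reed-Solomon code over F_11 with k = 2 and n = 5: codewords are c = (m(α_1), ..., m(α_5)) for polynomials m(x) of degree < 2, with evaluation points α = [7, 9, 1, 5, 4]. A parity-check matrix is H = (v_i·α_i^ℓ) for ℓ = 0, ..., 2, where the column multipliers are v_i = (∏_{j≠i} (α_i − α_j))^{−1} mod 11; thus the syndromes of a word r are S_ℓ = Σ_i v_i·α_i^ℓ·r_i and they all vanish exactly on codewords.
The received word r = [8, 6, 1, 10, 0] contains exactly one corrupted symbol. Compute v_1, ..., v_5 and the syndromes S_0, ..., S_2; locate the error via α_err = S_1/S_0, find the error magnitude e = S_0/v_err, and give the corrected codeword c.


S = (5, 5, 5), error at position 3, error magnitude e = 9, c = [8, 6, 3, 10, 0].

Step 1: column multipliers v_i = (∏_{j≠i}(α_i − α_j))^{−1} mod 11.
  i = 1 (α = 7): (7−9)(7−1)(7−5)(7−4) = (−2)·6·2·3 = −72 ≡ 5, so v_1 = 5^{−1} = 9 (mod 11).
  i = 2 (α = 9): (9−7)(9−1)(9−5)(9−4) = 2·8·4·5 = 320 ≡ 1, so v_2 = 1^{−1} = 1 (mod 11).
  i = 3 (α = 1): (1−7)(1−9)(1−5)(1−4) = (−6)·(−8)·(−4)·(−3) = 576 ≡ 4, so v_3 = 4^{−1} = 3 (mod 11).
  i = 4 (α = 5): (5−7)(5−9)(5−1)(5−4) = (−2)·(−4)·4·1 = 32 ≡ 10, so v_4 = 10^{−1} = 10 (mod 11).
  i = 5 (α = 4): (4−7)(4−9)(4−1)(4−5) = (−3)·(−5)·3·(−1) = −45 ≡ 10, so v_5 = 10^{−1} = 10 (mod 11).
  v = [9, 1, 3, 10, 10].
Step 2: syndromes of r = [8, 6, 1, 10, 0] (all sums mod 11).
  S_0 = Σ v_i r_i = 9·8 + 1·6 + 3·1 + 10·10 + 10·0 = 181 ≡ 5.
  S_1 = Σ v_i α_i r_i = 9·7·8 + 1·9·6 + 3·1·1 + 10·5·10 + 10·4·0 = 1061 ≡ 5.
  α_i^2 mod 11 = [5, 4, 1, 3, 5].
  S_2 = Σ v_i α_i^2 r_i = 9·5·8 + 1·4·6 + 3·1·1 + 10·3·10 + 10·5·0 = 687 ≡ 5.
  S = (5, 5, 5) ≠ 0, so r is not a codeword (an error is present).
Step 3: locate the error. For a single error e at position i, S_ℓ = v_i·e·α_i^ℓ, so α_err = S_1/S_0.
  S_0^{−1} = 5^{−1} = 9 (mod 11), so α_err = 5·9 = 45 ≡ 1 = α_3. Error position i = 3.
  Consistency check: S_2/S_1 = 5·9 = 45 ≡ 1 = α_err ✓ (single-error assumption holds).
Step 4: error magnitude e = S_0/v_3 = S_0·∏_{j≠3}(α_3 − α_j) = 5·4 = 20 ≡ 9 (mod 11).
Step 5: correct position 3: c_3 = r_3 − e = 1 − 9 ≡ 3 (mod 11). Hence c = [8, 6, 3, 10, 0].
  Check: interpolating c through the α_i gives m(x) = 4 + 10·x (degree < 2) with m(α_i) = c_i for every i, so c is indeed a codeword.


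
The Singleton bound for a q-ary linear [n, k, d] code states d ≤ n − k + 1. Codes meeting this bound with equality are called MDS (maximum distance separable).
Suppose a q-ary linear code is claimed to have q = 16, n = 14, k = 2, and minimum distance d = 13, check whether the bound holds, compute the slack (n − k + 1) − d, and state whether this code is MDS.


Singleton RHS = n − k + 1 = 13, slack = 0, bound satisfied, MDS.

Singleton bound: d ≤ n − k + 1.
Here n = 14, k = 2, so n − k + 1 = 13.
Given d = 13, check d ≤ 13: YES.
Slack = (n − k + 1) − d = 0.
The code is MDS (slack = 0).
Description: the claimed parameters are [14, 2, 13]_16; such a code would be MDS (meets Singleton bound).


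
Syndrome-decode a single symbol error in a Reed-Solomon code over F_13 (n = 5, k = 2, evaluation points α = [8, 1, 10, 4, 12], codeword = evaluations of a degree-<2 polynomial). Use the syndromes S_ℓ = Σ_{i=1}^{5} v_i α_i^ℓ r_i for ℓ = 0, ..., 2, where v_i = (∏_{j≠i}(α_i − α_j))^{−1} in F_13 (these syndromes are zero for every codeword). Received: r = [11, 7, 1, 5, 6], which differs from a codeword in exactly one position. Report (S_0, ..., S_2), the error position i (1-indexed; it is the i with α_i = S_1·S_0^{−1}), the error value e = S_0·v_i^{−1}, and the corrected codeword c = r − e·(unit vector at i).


S = (1, 12, 1), error at position 5, error magnitude e = 2, c = [11, 7, 1, 5, 4].

Step 1: column multipliers v_i = (∏_{j≠i}(α_i − α_j))^{−1} mod 13.
  i = 1 (α = 8): (8−1)(8−10)(8−4)(8−12) = 7·(−2)·4·(−4) = 224 ≡ 3, so v_1 = 3^{−1} = 9 (mod 13).
  i = 2 (α = 1): (1−8)(1−10)(1−4)(1−12) = (−7)·(−9)·(−3)·(−11) = 2079 ≡ 12, so v_2 = 12^{−1} = 12 (mod 13).
  i = 3 (α = 10): (10−8)(10−1)(10−4)(10−12) = 2·9·6·(−2) = −216 ≡ 5, so v_3 = 5^{−1} = 8 (mod 13).
  i = 4 (α = 4): (4−8)(4−1)(4−10)(4−12) = (−4)·3·(−6)·(−8) = −576 ≡ 9, so v_4 = 9^{−1} = 3 (mod 13).
  i = 5 (α = 12): (12−8)(12−1)(12−10)(12−4) = 4·11·2·8 = 704 ≡ 2, so v_5 = 2^{−1} = 7 (mod 13).
  v = [9, 12, 8, 3, 7].
Step 2: syndromes of r = [11, 7, 1, 5, 6] (all sums mod 13).
  S_0 = Σ v_i r_i = 9·11 + 12·7 + 8·1 + 3·5 + 7·6 = 248 ≡ 1.
  S_1 = Σ v_i α_i r_i = 9·8·11 + 12·1·7 + 8·10·1 + 3·4·5 + 7·12·6 = 1520 ≡ 12.
  α_i^2 mod 13 = [12, 1, 9, 3, 1].
  S_2 = Σ v_i α_i^2 r_i = 9·12·11 + 12·1·7 + 8·9·1 + 3·3·5 + 7·1·6 = 1431 ≡ 1.
  S = (1, 12, 1) ≠ 0, so r is not a codeword (an error is present).
Step 3: locate the error. For a single error e at position i, S_ℓ = v_i·e·α_i^ℓ, so α_err = S_1/S_0.
  S_0^{−1} = 1^{−1} = 1 (mod 13), so α_err = 12·1 = 12 ≡ 12 = α_5. Error position i = 5.
  Consistency check: S_2/S_1 = 1·12 = 12 ≡ 12 = α_err ✓ (single-error assumption holds).
Step 4: error magnitude e = S_0/v_5 = S_0·∏_{j≠5}(α_5 − α_j) = 1·2 = 2 ≡ 2 (mod 13).
Step 5: correct position 5: c_5 = r_5 − e = 6 − 2 ≡ 4 (mod 13). Hence c = [11, 7, 1, 5, 4].
  Check: interpolating c through the α_i gives m(x) = 12 + 8·x (degree < 2) with m(α_i) = c_i for every i, so c is indeed a codeword.


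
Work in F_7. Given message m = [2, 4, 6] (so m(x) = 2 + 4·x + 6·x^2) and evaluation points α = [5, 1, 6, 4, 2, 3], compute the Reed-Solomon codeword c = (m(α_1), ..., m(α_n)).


c = [4, 5, 4, 2, 6, 5]

Message polynomial: m(x) = 2 + 4·x + 6·x^2 (mod 7).
For each evaluation point α_i, compute m(α_i) mod 7:
  α_1 = 5: Horner steps 6 → 6 → 4, so m(5) = 4.
  α_2 = 1: Horner steps 6 → 3 → 5, so m(1) = 5.
  α_3 = 6: Horner steps 6 → 5 → 4, so m(6) = 4.
  α_4 = 4: Horner steps 6 → 0 → 2, so m(4) = 2.
  α_5 = 2: Horner steps 6 → 2 → 6, so m(2) = 6.
  α_6 = 3: Horner steps 6 → 1 → 5, so m(3) = 5.
Codeword c = [4, 5, 4, 2, 6, 5] ∈ F_7^6.


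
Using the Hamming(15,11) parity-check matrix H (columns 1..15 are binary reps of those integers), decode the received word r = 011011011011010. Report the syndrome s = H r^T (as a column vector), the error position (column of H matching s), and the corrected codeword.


s = (1, 0, 1, 0)^T, error position = 10, corrected codeword c = 011011011111010

Compute s = H r^T mod 2 one row at a time:
  s_1 = 1 + 1 + 0 + 1 + 1 + 0 + 1 + 0 = 5 ≡ 1 (mod 2).
  s_2 = 0 + 1 + 1 + 0 + 1 + 0 + 1 + 0 = 4 ≡ 0 (mod 2).
  s_3 = 1 + 1 + 1 + 0 + 0 + 1 + 1 + 0 = 5 ≡ 1 (mod 2).
  s_4 = 0 + 1 + 1 + 0 + 1 + 1 + 0 + 0 = 4 ≡ 0 (mod 2).
s = (1, 0, 1, 0)^T — this equals column 10 of H (binary 1010), so error is at position 10.
Correct: flip bit 10 of r = 011011011011010 to get c = 011011011111010.


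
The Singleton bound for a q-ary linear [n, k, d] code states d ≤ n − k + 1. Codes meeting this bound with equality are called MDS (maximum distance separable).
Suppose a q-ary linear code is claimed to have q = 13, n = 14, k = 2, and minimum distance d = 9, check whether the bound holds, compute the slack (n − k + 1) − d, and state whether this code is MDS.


Singleton RHS = n − k + 1 = 13, slack = 4, bound satisfied, not MDS.

Singleton bound: d ≤ n − k + 1.
Here n = 14, k = 2, so n − k + 1 = 13.
Given d = 9, check d ≤ 13: YES.
Slack = (n − k + 1) − d = 4.
The code is NOT MDS (slack = 4 > 0).
Description: the claimed parameters are [14, 2, 9]_13; such a code would be non-MDS.


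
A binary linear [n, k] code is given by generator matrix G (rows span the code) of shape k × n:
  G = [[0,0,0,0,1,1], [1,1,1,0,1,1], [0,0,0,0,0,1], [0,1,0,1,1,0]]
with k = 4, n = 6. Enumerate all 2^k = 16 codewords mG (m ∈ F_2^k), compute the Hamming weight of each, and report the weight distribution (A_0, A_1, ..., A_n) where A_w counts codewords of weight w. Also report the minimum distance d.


Weight distribution: A_0 = 1, A_1 = 2, A_2 = 2, A_3 = 4, A_4 = 5, A_5 = 2. Minimum distance d = 1.

Enumerate all 2^4 = 16 messages m ∈ F_2^4.
For each, compute codeword c = mG in F_2^6, then tally its weight.
  m = 0000 → c = 000000, weight = 0.
  m = 1000 → c = 000011, weight = 2.
  m = 0100 → c = 111011, weight = 5.
  m = 1100 → c = 111000, weight = 3.
  m = 0010 → c = 000001, weight = 1.
  m = 1010 → c = 000010, weight = 1.
  m = 0110 → c = 111010, weight = 4.
  m = 1110 → c = 111001, weight = 4.
  m = 0001 → c = 010110, weight = 3.
  m = 1001 → c = 010101, weight = 3.
  m = 0101 → c = 101101, weight = 4.
  m = 1101 → c = 101110, weight = 4.
  m = 0011 → c = 010111, weight = 4.
  m = 1011 → c = 010100, weight = 2.
  m = 0111 → c = 101100, weight = 3.
  m = 1111 → c = 101111, weight = 5.
Tally weights:
  weight 0: 1 codewords.
  weight 1: 2 codewords.
  weight 2: 2 codewords.
  weight 3: 4 codewords.
  weight 4: 5 codewords.
  weight 5: 2 codewords.
Minimum distance d = smallest w > 0 with A_w > 0 = 1.
Sanity: Σ A_w = 16 = 2^4 = 16 ✓.


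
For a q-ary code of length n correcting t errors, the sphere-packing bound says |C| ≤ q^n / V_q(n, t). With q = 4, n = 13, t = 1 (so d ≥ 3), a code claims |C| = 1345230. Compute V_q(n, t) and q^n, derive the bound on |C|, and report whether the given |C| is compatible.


V_q(n, t) = 40, q^n = 67108864, Hamming bound = 1677721, |C| = 1345230 ≤ bound (satisfied).

Step 1: Compute V_q(n, t) = Σ_{j=0}^1 C(n, j) (q−1)^j.
  j = 0: C(13,0)·(3)^0 = 1·1 = 1.
  j = 1: C(13,1)·(3)^1 = 13·3 = 39.
  V_q(n, t) = 1 + 39 = 40.
Step 2: q^n = 4^13 = 67108864.
Step 3: Hamming bound ⌊q^n / V_q(n,t)⌋ = ⌊67108864/40⌋ = 1677721.
Step 4: Compare |C| = 1345230 to 1677721: satisfied.
The claimed |C| lies below the Hamming bound.


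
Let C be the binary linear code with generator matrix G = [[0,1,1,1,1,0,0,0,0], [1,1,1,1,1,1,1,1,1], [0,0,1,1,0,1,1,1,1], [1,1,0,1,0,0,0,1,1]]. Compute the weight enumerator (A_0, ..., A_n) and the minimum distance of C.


Weight distribution: A_0 = 1, A_3 = 2, A_4 = 5, A_5 = 5, A_6 = 2, A_9 = 1. Minimum distance d = 3.

Enumerate all 2^4 = 16 messages m ∈ F_2^4.
For each, compute codeword c = mG in F_2^9, then tally its weight.
  m = 0000 → c = 000000000, weight = 0.
  m = 1000 → c = 011110000, weight = 4.
  m = 0100 → c = 111111111, weight = 9.
  m = 1100 → c = 100001111, weight = 5.
  m = 0010 → c = 001101111, weight = 6.
  m = 1010 → c = 010011111, weight = 6.
  m = 0110 → c = 110010000, weight = 3.
  m = 1110 → c = 101100000, weight = 3.
  m = 0001 → c = 110100011, weight = 5.
  m = 1001 → c = 101010011, weight = 5.
  m = 0101 → c = 001011100, weight = 4.
  m = 1101 → c = 010101100, weight = 4.
  m = 0011 → c = 111001100, weight = 5.
  m = 1011 → c = 100111100, weight = 5.
  m = 0111 → c = 000110011, weight = 4.
  m = 1111 → c = 011000011, weight = 4.
Tally weights:
  weight 0: 1 codewords.
  weight 3: 2 codewords.
  weight 4: 5 codewords.
  weight 5: 5 codewords.
  weight 6: 2 codewords.
  weight 9: 1 codewords.
Minimum distance d = smallest w > 0 with A_w > 0 = 3.
Sanity: Σ A_w = 16 = 2^4 = 16 ✓.


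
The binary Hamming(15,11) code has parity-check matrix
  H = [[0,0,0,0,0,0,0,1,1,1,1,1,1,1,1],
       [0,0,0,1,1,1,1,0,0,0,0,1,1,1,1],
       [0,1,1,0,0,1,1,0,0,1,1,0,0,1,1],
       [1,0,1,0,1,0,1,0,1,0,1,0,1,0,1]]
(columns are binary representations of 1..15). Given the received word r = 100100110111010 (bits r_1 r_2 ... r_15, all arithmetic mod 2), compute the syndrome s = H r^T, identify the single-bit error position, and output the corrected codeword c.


s = (1, 0, 0, 1)^T, error position = 9, corrected codeword c = 100100111111010

Compute s = H r^T mod 2 one row at a time:
  s_1 = 1 + 0 + 1 + 1 + 1 + 0 + 1 + 0 = 5 ≡ 1 (mod 2).
  s_2 = 1 + 0 + 0 + 1 + 1 + 0 + 1 + 0 = 4 ≡ 0 (mod 2).
  s_3 = 0 + 0 + 0 + 1 + 1 + 1 + 1 + 0 = 4 ≡ 0 (mod 2).
  s_4 = 1 + 0 + 0 + 1 + 0 + 1 + 0 + 0 = 3 ≡ 1 (mod 2).
s = (1, 0, 0, 1)^T — this equals column 9 of H (binary 1001), so error is at position 9.
Correct: flip bit 9 of r = 100100110111010 to get c = 100100111111010.


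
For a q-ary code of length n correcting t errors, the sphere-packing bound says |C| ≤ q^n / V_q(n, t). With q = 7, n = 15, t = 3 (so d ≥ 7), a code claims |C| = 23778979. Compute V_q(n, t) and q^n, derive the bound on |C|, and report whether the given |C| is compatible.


V_q(n, t) = 102151, q^n = 4747561509943, Hamming bound = 46475918, |C| = 23778979 ≤ bound (satisfied).

Step 1: Compute V_q(n, t) = Σ_{j=0}^3 C(n, j) (q−1)^j.
  j = 0: C(15,0)·(6)^0 = 1·1 = 1.
  j = 1: C(15,1)·(6)^1 = 15·6 = 90.
  j = 2: C(15,2)·(6)^2 = 105·36 = 3780.
  j = 3: C(15,3)·(6)^3 = 455·216 = 98280.
  V_q(n, t) = 1 + 90 + 3780 + 98280 = 102151.
Step 2: q^n = 7^15 = 4747561509943.
Step 3: Hamming bound ⌊q^n / V_q(n,t)⌋ = ⌊4747561509943/102151⌋ = 46475918.
Step 4: Compare |C| = 23778979 to 46475918: satisfied.
The claimed |C| lies below the Hamming bound.


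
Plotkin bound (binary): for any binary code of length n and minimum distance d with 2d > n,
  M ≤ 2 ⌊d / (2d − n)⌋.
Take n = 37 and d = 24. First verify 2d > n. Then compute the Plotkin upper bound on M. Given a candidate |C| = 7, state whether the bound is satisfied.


Plotkin bound M ≤ 4; given |C| = 7 > bound (violated).

Check applicability: 2d = 48, n = 37.
2d − n = 11 > 0, so Plotkin applies.
Compute d/(2d−n) = 24/11 ≈ 2.1818.
⌊d/(2d−n)⌋ = 2.
Plotkin bound: M ≤ 2·2 = 4.
Given |C| = 7, check: VIOLATED.
This |C| is above the Plotkin bound, so no binary code with n = 37, d = 24 and 7 codewords exists.


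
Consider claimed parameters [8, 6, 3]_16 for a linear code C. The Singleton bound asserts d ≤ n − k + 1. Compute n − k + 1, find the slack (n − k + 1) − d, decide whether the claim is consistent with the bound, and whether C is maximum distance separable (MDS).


Singleton RHS = n − k + 1 = 3, slack = 0, bound satisfied, MDS.

Singleton bound: d ≤ n − k + 1.
Here n = 8, k = 6, so n − k + 1 = 3.
Given d = 3, check d ≤ 3: YES.
Slack = (n − k + 1) − d = 0.
The code is MDS (slack = 0).
Description: the claimed parameters are [8, 6, 3]_16; such a code would be MDS (meets Singleton bound).


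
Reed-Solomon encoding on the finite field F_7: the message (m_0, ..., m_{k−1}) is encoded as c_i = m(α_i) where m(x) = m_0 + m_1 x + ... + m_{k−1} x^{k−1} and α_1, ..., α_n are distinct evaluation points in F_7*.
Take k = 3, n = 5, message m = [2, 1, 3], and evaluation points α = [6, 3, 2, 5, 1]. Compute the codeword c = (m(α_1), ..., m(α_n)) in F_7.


c = [4, 4, 2, 5, 6]

Message polynomial: m(x) = 2 + 1·x + 3·x^2 (mod 7).
For each evaluation point α_i, compute m(α_i) mod 7:
  α_1 = 6: Horner steps 3 → 5 → 4, so m(6) = 4.
  α_2 = 3: Horner steps 3 → 3 → 4, so m(3) = 4.
  α_3 = 2: Horner steps 3 → 0 → 2, so m(2) = 2.
  α_4 = 5: Horner steps 3 → 2 → 5, so m(5) = 5.
  α_5 = 1: Horner steps 3 → 4 → 6, so m(1) = 6.
Codeword c = [4, 4, 2, 5, 6] ∈ F_7^5.


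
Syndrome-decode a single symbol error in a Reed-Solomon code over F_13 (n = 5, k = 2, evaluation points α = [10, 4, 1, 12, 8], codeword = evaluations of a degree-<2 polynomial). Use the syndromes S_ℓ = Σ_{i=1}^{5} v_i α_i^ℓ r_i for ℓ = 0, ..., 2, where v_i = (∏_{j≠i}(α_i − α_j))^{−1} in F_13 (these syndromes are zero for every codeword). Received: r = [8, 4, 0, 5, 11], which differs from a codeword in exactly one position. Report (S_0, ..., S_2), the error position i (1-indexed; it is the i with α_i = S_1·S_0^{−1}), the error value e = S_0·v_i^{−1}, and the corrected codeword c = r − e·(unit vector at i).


S = (2, 2, 2), error at position 3, error magnitude e = 11, c = [8, 4, 2, 5, 11].

Step 1: column multipliers v_i = (∏_{j≠i}(α_i − α_j))^{−1} mod 13.
  i = 1 (α = 10): (10−4)(10−1)(10−12)(10−8) = 6·9·(−2)·2 = −216 ≡ 5, so v_1 = 5^{−1} = 8 (mod 13).
  i = 2 (α = 4): (4−10)(4−1)(4−12)(4−8) = (−6)·3·(−8)·(−4) = −576 ≡ 9, so v_2 = 9^{−1} = 3 (mod 13).
  i = 3 (α = 1): (1−10)(1−4)(1−12)(1−8) = (−9)·(−3)·(−11)·(−7) = 2079 ≡ 12, so v_3 = 12^{−1} = 12 (mod 13).
  i = 4 (α = 12): (12−10)(12−4)(12−1)(12−8) = 2·8·11·4 = 704 ≡ 2, so v_4 = 2^{−1} = 7 (mod 13).
  i = 5 (α = 8): (8−10)(8−4)(8−1)(8−12) = (−2)·4·7·(−4) = 224 ≡ 3, so v_5 = 3^{−1} = 9 (mod 13).
  v = [8, 3, 12, 7, 9].
Step 2: syndromes of r = [8, 4, 0, 5, 11] (all sums mod 13).
  S_0 = Σ v_i r_i = 8·8 + 3·4 + 12·0 + 7·5 + 9·11 = 210 ≡ 2.
  S_1 = Σ v_i α_i r_i = 8·10·8 + 3·4·4 + 12·1·0 + 7·12·5 + 9·8·11 = 1900 ≡ 2.
  α_i^2 mod 13 = [9, 3, 1, 1, 12].
  S_2 = Σ v_i α_i^2 r_i = 8·9·8 + 3·3·4 + 12·1·0 + 7·1·5 + 9·12·11 = 1835 ≡ 2.
  S = (2, 2, 2) ≠ 0, so r is not a codeword (an error is present).
Step 3: locate the error. For a single error e at position i, S_ℓ = v_i·e·α_i^ℓ, so α_err = S_1/S_0.
  S_0^{−1} = 2^{−1} = 7 (mod 13), so α_err = 2·7 = 14 ≡ 1 = α_3. Error position i = 3.
  Consistency check: S_2/S_1 = 2·7 = 14 ≡ 1 = α_err ✓ (single-error assumption holds).
Step 4: error magnitude e = S_0/v_3 = S_0·∏_{j≠3}(α_3 − α_j) = 2·12 = 24 ≡ 11 (mod 13).
Step 5: correct position 3: c_3 = r_3 − e = 0 − 11 ≡ 2 (mod 13). Hence c = [8, 4, 2, 5, 11].
  Check: interpolating c through the α_i gives m(x) = 10 + 5·x (degree < 2) with m(α_i) = c_i for every i, so c is indeed a codeword.


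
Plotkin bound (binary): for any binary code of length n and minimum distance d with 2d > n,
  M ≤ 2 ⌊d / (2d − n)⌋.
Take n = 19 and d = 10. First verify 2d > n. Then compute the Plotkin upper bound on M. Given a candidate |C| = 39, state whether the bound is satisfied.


Plotkin bound M ≤ 20; given |C| = 39 > bound (violated).

Check applicability: 2d = 20, n = 19.
2d − n = 1 > 0, so Plotkin applies.
Compute d/(2d−n) = 10/1 ≈ 10.0000.
⌊d/(2d−n)⌋ = 10.
Plotkin bound: M ≤ 2·10 = 20.
Given |C| = 39, check: VIOLATED.
This |C| is above the Plotkin bound, so no binary code with n = 19, d = 10 and 39 codewords exists.


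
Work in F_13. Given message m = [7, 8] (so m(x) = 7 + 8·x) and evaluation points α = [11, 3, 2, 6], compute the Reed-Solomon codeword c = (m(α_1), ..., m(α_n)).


c = [4, 5, 10, 3]

Message polynomial: m(x) = 7 + 8·x (mod 13).
For each evaluation point α_i, compute m(α_i) mod 13:
  α_1 = 11: Horner steps 8 → 4, so m(11) = 4.
  α_2 = 3: Horner steps 8 → 5, so m(3) = 5.
  α_3 = 2: Horner steps 8 → 10, so m(2) = 10.
  α_4 = 6: Horner steps 8 → 3, so m(6) = 3.
Codeword c = [4, 5, 10, 3] ∈ F_13^4.


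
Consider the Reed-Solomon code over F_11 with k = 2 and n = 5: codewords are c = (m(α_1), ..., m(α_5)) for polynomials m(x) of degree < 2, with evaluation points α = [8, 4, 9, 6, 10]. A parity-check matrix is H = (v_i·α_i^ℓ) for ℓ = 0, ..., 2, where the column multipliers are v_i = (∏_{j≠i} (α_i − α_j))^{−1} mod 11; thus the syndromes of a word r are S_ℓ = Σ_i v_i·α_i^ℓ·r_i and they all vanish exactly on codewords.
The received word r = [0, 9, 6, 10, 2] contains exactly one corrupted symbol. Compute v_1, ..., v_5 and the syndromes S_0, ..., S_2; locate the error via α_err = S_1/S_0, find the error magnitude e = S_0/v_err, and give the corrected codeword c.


S = (3, 8, 3), error at position 5, error magnitude e = 1, c = [0, 9, 6, 10, 1].

Step 1: column multipliers v_i = (∏_{j≠i}(α_i − α_j))^{−1} mod 11.
  i = 1 (α = 8): (8−4)(8−9)(8−6)(8−10) = 4·(−1)·2·(−2) = 16 ≡ 5, so v_1 = 5^{−1} = 9 (mod 11).
  i = 2 (α = 4): (4−8)(4−9)(4−6)(4−10) = (−4)·(−5)·(−2)·(−6) = 240 ≡ 9, so v_2 = 9^{−1} = 5 (mod 11).
  i = 3 (α = 9): (9−8)(9−4)(9−6)(9−10) = 1·5·3·(−1) = −15 ≡ 7, so v_3 = 7^{−1} = 8 (mod 11).
  i = 4 (α = 6): (6−8)(6−4)(6−9)(6−10) = (−2)·2·(−3)·(−4) = −48 ≡ 7, so v_4 = 7^{−1} = 8 (mod 11).
  i = 5 (α = 10): (10−8)(10−4)(10−9)(10−6) = 2·6·1·4 = 48 ≡ 4, so v_5 = 4^{−1} = 3 (mod 11).
  v = [9, 5, 8, 8, 3].
Step 2: syndromes of r = [0, 9, 6, 10, 2] (all sums mod 11).
  S_0 = Σ v_i r_i = 9·0 + 5·9 + 8·6 + 8·10 + 3·2 = 179 ≡ 3.
  S_1 = Σ v_i α_i r_i = 9·8·0 + 5·4·9 + 8·9·6 + 8·6·10 + 3·10·2 = 1152 ≡ 8.
  α_i^2 mod 11 = [9, 5, 4, 3, 1].
  S_2 = Σ v_i α_i^2 r_i = 9·9·0 + 5·5·9 + 8·4·6 + 8·3·10 + 3·1·2 = 663 ≡ 3.
  S = (3, 8, 3) ≠ 0, so r is not a codeword (an error is present).
Step 3: locate the error. For a single error e at position i, S_ℓ = v_i·e·α_i^ℓ, so α_err = S_1/S_0.
  S_0^{−1} = 3^{−1} = 4 (mod 11), so α_err = 8·4 = 32 ≡ 10 = α_5. Error position i = 5.
  Consistency check: S_2/S_1 = 3·7 = 21 ≡ 10 = α_err ✓ (single-error assumption holds).
Step 4: error magnitude e = S_0/v_5 = S_0·∏_{j≠5}(α_5 − α_j) = 3·4 = 12 ≡ 1 (mod 11).
Step 5: correct position 5: c_5 = r_5 − e = 2 − 1 ≡ 1 (mod 11). Hence c = [0, 9, 6, 10, 1].
  Check: interpolating c through the α_i gives m(x) = 7 + 6·x (degree < 2) with m(α_i) = c_i for every i, so c is indeed a codeword.


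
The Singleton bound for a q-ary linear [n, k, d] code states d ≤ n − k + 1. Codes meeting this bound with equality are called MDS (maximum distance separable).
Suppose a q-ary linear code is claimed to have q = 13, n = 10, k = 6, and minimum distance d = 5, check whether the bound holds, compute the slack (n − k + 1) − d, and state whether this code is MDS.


Singleton RHS = n − k + 1 = 5, slack = 0, bound satisfied, MDS.

Singleton bound: d ≤ n − k + 1.
Here n = 10, k = 6, so n − k + 1 = 5.
Given d = 5, check d ≤ 5: YES.
Slack = (n − k + 1) − d = 0.
The code is MDS (slack = 0).
Description: the claimed parameters are [10, 6, 5]_13; such a code would be MDS (meets Singleton bound).


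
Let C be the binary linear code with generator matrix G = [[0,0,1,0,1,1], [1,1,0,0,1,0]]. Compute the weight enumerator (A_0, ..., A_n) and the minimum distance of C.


Weight distribution: A_0 = 1, A_3 = 2, A_4 = 1. Minimum distance d = 3.

Enumerate all 2^2 = 4 messages m ∈ F_2^2.
For each, compute codeword c = mG in F_2^6, then tally its weight.
  m = 00 → c = 000000, weight = 0.
  m = 10 → c = 001011, weight = 3.
  m = 01 → c = 110010, weight = 3.
  m = 11 → c = 111001, weight = 4.
Tally weights:
  weight 0: 1 codewords.
  weight 3: 2 codewords.
  weight 4: 1 codewords.
Minimum distance d = smallest w > 0 with A_w > 0 = 3.
Sanity: Σ A_w = 4 = 2^2 = 4 ✓.


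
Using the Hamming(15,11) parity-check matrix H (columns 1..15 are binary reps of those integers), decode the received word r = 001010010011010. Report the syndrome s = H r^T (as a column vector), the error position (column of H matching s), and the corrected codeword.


s = (0, 1, 1, 1)^T, error position = 7, corrected codeword c = 001010110011010

Compute s = H r^T mod 2 one row at a time:
  s_1 = 1 + 0 + 0 + 1 + 1 + 0 + 1 + 0 = 4 ≡ 0 (mod 2).
  s_2 = 0 + 1 + 0 + 0 + 1 + 0 + 1 + 0 = 3 ≡ 1 (mod 2).
  s_3 = 0 + 1 + 0 + 0 + 0 + 1 + 1 + 0 = 3 ≡ 1 (mod 2).
  s_4 = 0 + 1 + 1 + 0 + 0 + 1 + 0 + 0 = 3 ≡ 1 (mod 2).
s = (0, 1, 1, 1)^T — this equals column 7 of H (binary 0111), so error is at position 7.
Correct: flip bit 7 of r = 001010010011010 to get c = 001010110011010.


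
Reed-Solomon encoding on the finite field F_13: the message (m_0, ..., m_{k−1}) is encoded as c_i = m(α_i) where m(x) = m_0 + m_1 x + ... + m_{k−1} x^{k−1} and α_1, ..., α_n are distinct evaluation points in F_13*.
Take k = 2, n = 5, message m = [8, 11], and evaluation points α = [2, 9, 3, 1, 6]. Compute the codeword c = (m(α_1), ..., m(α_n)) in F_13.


c = [4, 3, 2, 6, 9]

Message polynomial: m(x) = 8 + 11·x (mod 13).
For each evaluation point α_i, compute m(α_i) mod 13:
  α_1 = 2: Horner steps 11 → 4, so m(2) = 4.
  α_2 = 9: Horner steps 11 → 3, so m(9) = 3.
  α_3 = 3: Horner steps 11 → 2, so m(3) = 2.
  α_4 = 1: Horner steps 11 → 6, so m(1) = 6.
  α_5 = 6: Horner steps 11 → 9, so m(6) = 9.
Codeword c = [4, 3, 2, 6, 9] ∈ F_13^5.


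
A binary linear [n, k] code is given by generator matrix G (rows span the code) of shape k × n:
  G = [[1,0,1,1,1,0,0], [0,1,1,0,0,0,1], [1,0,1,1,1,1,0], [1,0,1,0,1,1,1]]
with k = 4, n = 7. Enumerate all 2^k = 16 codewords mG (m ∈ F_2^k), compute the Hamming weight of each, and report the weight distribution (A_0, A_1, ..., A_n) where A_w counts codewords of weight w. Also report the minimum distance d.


Weight distribution: A_0 = 1, A_1 = 1, A_2 = 1, A_3 = 4, A_4 = 5, A_5 = 3, A_6 = 1. Minimum distance d = 1.

Enumerate all 2^4 = 16 messages m ∈ F_2^4.
For each, compute codeword c = mG in F_2^7, then tally its weight.
  m = 0000 → c = 0000000, weight = 0.
  m = 1000 → c = 1011100, weight = 4.
  m = 0100 → c = 0110001, weight = 3.
  m = 1100 → c = 1101101, weight = 5.
  m = 0010 → c = 1011110, weight = 5.
  m = 1010 → c = 0000010, weight = 1.
  m = 0110 → c = 1101111, weight = 6.
  m = 1110 → c = 0110011, weight = 4.
  m = 0001 → c = 1010111, weight = 5.
  m = 1001 → c = 0001011, weight = 3.
  m = 0101 → c = 1100110, weight = 4.
  m = 1101 → c = 0111010, weight = 4.
  m = 0011 → c = 0001001, weight = 2.
  m = 1011 → c = 1010101, weight = 4.
  m = 0111 → c = 0111000, weight = 3.
  m = 1111 → c = 1100100, weight = 3.
Tally weights:
  weight 0: 1 codewords.
  weight 1: 1 codewords.
  weight 2: 1 codewords.
  weight 3: 4 codewords.
  weight 4: 5 codewords.
  weight 5: 3 codewords.
  weight 6: 1 codewords.
Minimum distance d = smallest w > 0 with A_w > 0 = 1.
Sanity: Σ A_w = 16 = 2^4 = 16 ✓.


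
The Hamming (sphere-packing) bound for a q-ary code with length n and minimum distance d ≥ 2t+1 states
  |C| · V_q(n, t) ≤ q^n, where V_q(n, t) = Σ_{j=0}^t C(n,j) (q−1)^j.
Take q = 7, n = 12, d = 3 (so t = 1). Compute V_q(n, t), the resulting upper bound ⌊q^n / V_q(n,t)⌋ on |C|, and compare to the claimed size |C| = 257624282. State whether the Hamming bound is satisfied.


V_q(n, t) = 73, q^n = 13841287201, Hamming bound = 189606673, |C| = 257624282 > bound (violated).

Step 1: Compute V_q(n, t) = Σ_{j=0}^1 C(n, j) (q−1)^j.
  j = 0: C(12,0)·(6)^0 = 1·1 = 1.
  j = 1: C(12,1)·(6)^1 = 12·6 = 72.
  V_q(n, t) = 1 + 72 = 73.
Step 2: q^n = 7^12 = 13841287201.
Step 3: Hamming bound ⌊q^n / V_q(n,t)⌋ = ⌊13841287201/73⌋ = 189606673.
Step 4: Compare |C| = 257624282 to 189606673: violated.
The claimed |C| lies above the Hamming bound, so no 7-ary code of length 12 with d ≥ 3 can have 257624282 codewords.


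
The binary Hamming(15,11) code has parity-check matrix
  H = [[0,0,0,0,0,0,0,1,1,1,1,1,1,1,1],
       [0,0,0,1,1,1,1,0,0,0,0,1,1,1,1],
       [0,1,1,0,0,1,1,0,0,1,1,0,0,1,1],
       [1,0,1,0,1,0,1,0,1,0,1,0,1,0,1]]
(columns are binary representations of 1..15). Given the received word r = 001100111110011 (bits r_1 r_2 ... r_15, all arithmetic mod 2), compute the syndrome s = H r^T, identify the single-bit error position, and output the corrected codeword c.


s = (0, 0, 0, 1)^T, error position = 1, corrected codeword c = 101100111110011

Compute s = H r^T mod 2 one row at a time:
  s_1 = 1 + 1 + 1 + 1 + 0 + 0 + 1 + 1 = 6 ≡ 0 (mod 2).
  s_2 = 1 + 0 + 0 + 1 + 0 + 0 + 1 + 1 = 4 ≡ 0 (mod 2).
  s_3 = 0 + 1 + 0 + 1 + 1 + 1 + 1 + 1 = 6 ≡ 0 (mod 2).
  s_4 = 0 + 1 + 0 + 1 + 1 + 1 + 0 + 1 = 5 ≡ 1 (mod 2).
s = (0, 0, 0, 1)^T — this equals column 1 of H (binary 0001), so error is at position 1.
Correct: flip bit 1 of r = 001100111110011 to get c = 101100111110011.


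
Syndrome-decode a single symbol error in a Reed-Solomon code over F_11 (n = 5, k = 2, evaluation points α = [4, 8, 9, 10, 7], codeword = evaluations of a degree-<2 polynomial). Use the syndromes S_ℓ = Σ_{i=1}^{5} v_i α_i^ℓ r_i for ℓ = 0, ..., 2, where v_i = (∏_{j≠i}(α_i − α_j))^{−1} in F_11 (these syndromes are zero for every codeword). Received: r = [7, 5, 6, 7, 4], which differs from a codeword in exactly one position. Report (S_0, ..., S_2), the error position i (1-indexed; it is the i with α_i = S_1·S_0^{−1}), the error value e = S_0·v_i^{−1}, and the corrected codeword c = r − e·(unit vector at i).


S = (9, 3, 1), error at position 1, error magnitude e = 6, c = [1, 5, 6, 7, 4].

Step 1: column multipliers v_i = (∏_{j≠i}(α_i − α_j))^{−1} mod 11.
  i = 1 (α = 4): (4−8)(4−9)(4−10)(4−7) = (−4)·(−5)·(−6)·(−3) = 360 ≡ 8, so v_1 = 8^{−1} = 7 (mod 11).
  i = 2 (α = 8): (8−4)(8−9)(8−10)(8−7) = 4·(−1)·(−2)·1 = 8 ≡ 8, so v_2 = 8^{−1} = 7 (mod 11).
  i = 3 (α = 9): (9−4)(9−8)(9−10)(9−7) = 5·1·(−1)·2 = −10 ≡ 1, so v_3 = 1^{−1} = 1 (mod 11).
  i = 4 (α = 10): (10−4)(10−8)(10−9)(10−7) = 6·2·1·3 = 36 ≡ 3, so v_4 = 3^{−1} = 4 (mod 11).
  i = 5 (α = 7): (7−4)(7−8)(7−9)(7−10) = 3·(−1)·(−2)·(−3) = −18 ≡ 4, so v_5 = 4^{−1} = 3 (mod 11).
  v = [7, 7, 1, 4, 3].
Step 2: syndromes of r = [7, 5, 6, 7, 4] (all sums mod 11).
  S_0 = Σ v_i r_i = 7·7 + 7·5 + 1·6 + 4·7 + 3·4 = 130 ≡ 9.
  S_1 = Σ v_i α_i r_i = 7·4·7 + 7·8·5 + 1·9·6 + 4·10·7 + 3·7·4 = 894 ≡ 3.
  α_i^2 mod 11 = [5, 9, 4, 1, 5].
  S_2 = Σ v_i α_i^2 r_i = 7·5·7 + 7·9·5 + 1·4·6 + 4·1·7 + 3·5·4 = 672 ≡ 1.
  S = (9, 3, 1) ≠ 0, so r is not a codeword (an error is present).
Step 3: locate the error. For a single error e at position i, S_ℓ = v_i·e·α_i^ℓ, so α_err = S_1/S_0.
  S_0^{−1} = 9^{−1} = 5 (mod 11), so α_err = 3·5 = 15 ≡ 4 = α_1. Error position i = 1.
  Consistency check: S_2/S_1 = 1·4 = 4 ≡ 4 = α_err ✓ (single-error assumption holds).
Step 4: error magnitude e = S_0/v_1 = S_0·∏_{j≠1}(α_1 − α_j) = 9·8 = 72 ≡ 6 (mod 11).
Step 5: correct position 1: c_1 = r_1 − e = 7 − 6 ≡ 1 (mod 11). Hence c = [1, 5, 6, 7, 4].
  Check: interpolating c through the α_i gives m(x) = 8 + 1·x (degree < 2) with m(α_i) = c_i for every i, so c is indeed a codeword.
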